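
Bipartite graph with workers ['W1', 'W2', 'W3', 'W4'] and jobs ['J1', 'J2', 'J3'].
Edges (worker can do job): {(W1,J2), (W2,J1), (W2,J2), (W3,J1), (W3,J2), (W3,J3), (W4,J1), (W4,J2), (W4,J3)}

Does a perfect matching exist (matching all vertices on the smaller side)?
Yes, perfect matching exists (size 3)

Perfect matching: {(W2,J1), (W3,J3), (W4,J2)}
All 3 vertices on the smaller side are matched.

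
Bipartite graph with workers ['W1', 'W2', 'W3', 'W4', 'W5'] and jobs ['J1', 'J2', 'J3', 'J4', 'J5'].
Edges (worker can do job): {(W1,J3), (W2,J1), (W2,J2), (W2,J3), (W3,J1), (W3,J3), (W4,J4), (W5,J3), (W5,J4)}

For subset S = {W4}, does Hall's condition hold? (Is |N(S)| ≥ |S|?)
Yes: |N(S)| = 1, |S| = 1

Subset S = {W4}
Neighbors N(S) = {J4}

|N(S)| = 1, |S| = 1
Hall's condition: |N(S)| ≥ |S| is satisfied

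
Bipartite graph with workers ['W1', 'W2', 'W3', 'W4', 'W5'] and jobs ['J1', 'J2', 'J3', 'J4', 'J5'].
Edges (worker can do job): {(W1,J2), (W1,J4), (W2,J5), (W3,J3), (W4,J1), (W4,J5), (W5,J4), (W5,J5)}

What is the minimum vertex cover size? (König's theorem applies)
Minimum vertex cover size = 5

By König's theorem: in bipartite graphs,
min vertex cover = max matching = 5

Maximum matching has size 5, so minimum vertex cover also has size 5.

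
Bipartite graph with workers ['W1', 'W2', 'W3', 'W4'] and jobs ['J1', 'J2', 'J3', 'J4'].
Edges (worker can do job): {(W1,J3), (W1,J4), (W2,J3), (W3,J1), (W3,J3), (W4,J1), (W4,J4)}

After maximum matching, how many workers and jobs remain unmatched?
Unmatched: 1 workers, 1 jobs

Maximum matching size: 3
Workers: 4 total, 3 matched, 1 unmatched
Jobs: 4 total, 3 matched, 1 unmatched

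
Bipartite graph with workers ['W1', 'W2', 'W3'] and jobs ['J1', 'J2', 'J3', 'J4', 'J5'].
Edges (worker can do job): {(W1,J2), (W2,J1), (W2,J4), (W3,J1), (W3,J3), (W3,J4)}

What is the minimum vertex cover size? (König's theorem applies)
Minimum vertex cover size = 3

By König's theorem: in bipartite graphs,
min vertex cover = max matching = 3

Maximum matching has size 3, so minimum vertex cover also has size 3.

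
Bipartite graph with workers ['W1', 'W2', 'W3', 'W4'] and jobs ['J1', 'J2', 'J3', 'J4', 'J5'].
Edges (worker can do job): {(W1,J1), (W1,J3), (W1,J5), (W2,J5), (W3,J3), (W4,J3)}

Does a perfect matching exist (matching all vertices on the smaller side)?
No, maximum matching has size 3 < 4

Maximum matching has size 3, need 4 for perfect matching.
Unmatched workers: ['W3']
Unmatched jobs: ['J2', 'J4']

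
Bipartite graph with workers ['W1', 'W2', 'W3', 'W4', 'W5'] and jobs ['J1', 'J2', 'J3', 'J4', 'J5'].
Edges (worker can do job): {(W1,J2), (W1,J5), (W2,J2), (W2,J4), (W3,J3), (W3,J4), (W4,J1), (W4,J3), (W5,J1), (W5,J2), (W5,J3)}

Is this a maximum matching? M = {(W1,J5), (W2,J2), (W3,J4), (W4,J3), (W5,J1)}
Yes, size 5 is maximum

Proposed matching has size 5.
Maximum matching size for this graph: 5.

This is a maximum matching.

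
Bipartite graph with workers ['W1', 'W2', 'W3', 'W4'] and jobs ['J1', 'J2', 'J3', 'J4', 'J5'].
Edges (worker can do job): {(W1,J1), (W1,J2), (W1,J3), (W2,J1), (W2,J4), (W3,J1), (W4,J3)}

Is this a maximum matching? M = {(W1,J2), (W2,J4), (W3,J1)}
No, size 3 is not maximum

Proposed matching has size 3.
Maximum matching size for this graph: 4.

This is NOT maximum - can be improved to size 4.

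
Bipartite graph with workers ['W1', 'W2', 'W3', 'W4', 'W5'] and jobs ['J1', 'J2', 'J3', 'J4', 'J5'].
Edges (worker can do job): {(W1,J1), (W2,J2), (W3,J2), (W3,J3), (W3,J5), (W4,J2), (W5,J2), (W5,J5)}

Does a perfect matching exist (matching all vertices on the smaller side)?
No, maximum matching has size 4 < 5

Maximum matching has size 4, need 5 for perfect matching.
Unmatched workers: ['W2']
Unmatched jobs: ['J4']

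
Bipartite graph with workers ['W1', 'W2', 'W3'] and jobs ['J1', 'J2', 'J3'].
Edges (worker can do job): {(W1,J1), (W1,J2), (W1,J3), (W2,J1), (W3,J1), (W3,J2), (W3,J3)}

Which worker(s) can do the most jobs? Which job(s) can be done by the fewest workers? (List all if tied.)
Most versatile: W1, W3 (3 jobs); Least covered: J2, J3 (2 workers)

Worker degrees (jobs they can do): W1:3, W2:1, W3:3
Job degrees (workers who can do it): J1:3, J2:2, J3:2

Maximum worker degree is 3, achieved by: W1, W3
Minimum job degree is 2, achieved by: J2, J3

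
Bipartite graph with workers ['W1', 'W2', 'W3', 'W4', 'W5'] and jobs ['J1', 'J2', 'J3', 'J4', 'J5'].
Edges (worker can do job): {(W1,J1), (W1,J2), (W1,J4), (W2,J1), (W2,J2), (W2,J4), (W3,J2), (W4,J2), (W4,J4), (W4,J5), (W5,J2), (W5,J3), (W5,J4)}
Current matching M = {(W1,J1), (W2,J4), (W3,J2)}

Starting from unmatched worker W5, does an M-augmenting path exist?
Yes: W5 → J3

An M-augmenting path alternates non-matching / matching edges, starting and ending at unmatched vertices.
Path: W5 → J3
(J3 is unmatched in M, so the path is augmenting.)
Flipping edges along this path would increase |M| from 3 to 4.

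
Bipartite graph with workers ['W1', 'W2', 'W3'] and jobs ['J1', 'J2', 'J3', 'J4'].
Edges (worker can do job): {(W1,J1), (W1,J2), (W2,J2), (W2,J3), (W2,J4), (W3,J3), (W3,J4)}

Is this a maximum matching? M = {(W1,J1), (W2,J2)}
No, size 2 is not maximum

Proposed matching has size 2.
Maximum matching size for this graph: 3.

This is NOT maximum - can be improved to size 3.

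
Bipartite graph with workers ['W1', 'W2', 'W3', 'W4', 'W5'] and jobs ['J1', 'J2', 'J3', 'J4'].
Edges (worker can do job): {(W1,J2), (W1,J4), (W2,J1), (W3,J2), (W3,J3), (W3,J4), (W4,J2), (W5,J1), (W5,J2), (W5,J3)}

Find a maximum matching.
Matching: {(W1,J4), (W3,J3), (W4,J2), (W5,J1)}

Maximum matching (size 4):
  W1 → J4
  W3 → J3
  W4 → J2
  W5 → J1

Each worker is assigned to at most one job, and each job to at most one worker.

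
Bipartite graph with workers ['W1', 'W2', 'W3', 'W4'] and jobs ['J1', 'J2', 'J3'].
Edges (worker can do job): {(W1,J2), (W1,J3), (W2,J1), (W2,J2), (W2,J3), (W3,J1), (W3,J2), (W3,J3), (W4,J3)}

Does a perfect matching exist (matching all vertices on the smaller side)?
Yes, perfect matching exists (size 3)

Perfect matching: {(W2,J1), (W3,J2), (W4,J3)}
All 3 vertices on the smaller side are matched.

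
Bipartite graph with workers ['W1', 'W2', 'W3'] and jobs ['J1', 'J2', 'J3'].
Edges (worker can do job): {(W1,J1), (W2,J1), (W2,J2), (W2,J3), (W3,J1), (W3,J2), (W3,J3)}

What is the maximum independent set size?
Maximum independent set = 3

By König's theorem:
- Min vertex cover = Max matching = 3
- Max independent set = Total vertices - Min vertex cover
- Max independent set = 6 - 3 = 3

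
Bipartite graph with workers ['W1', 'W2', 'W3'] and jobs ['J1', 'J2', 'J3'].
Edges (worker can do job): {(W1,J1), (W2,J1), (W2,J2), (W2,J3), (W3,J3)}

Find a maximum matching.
Matching: {(W1,J1), (W2,J2), (W3,J3)}

Maximum matching (size 3):
  W1 → J1
  W2 → J2
  W3 → J3

Each worker is assigned to at most one job, and each job to at most one worker.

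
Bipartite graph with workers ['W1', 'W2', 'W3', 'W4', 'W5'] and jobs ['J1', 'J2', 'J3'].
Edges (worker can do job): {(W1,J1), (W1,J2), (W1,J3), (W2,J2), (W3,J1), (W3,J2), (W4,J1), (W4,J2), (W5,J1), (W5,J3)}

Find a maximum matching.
Matching: {(W3,J1), (W4,J2), (W5,J3)}

Maximum matching (size 3):
  W3 → J1
  W4 → J2
  W5 → J3

Each worker is assigned to at most one job, and each job to at most one worker.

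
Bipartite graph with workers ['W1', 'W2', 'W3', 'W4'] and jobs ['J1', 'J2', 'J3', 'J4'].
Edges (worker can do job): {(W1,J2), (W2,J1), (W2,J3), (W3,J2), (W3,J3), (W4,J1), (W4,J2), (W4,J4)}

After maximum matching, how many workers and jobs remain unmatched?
Unmatched: 0 workers, 0 jobs

Maximum matching size: 4
Workers: 4 total, 4 matched, 0 unmatched
Jobs: 4 total, 4 matched, 0 unmatched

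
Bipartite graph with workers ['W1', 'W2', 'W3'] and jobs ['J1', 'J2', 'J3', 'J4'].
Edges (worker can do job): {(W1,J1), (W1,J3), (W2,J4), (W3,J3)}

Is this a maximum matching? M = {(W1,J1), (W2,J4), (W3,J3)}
Yes, size 3 is maximum

Proposed matching has size 3.
Maximum matching size for this graph: 3.

This is a maximum matching.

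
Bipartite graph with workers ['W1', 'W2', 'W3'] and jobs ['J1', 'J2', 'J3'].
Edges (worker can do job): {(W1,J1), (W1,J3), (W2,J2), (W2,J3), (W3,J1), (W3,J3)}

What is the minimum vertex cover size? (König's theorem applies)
Minimum vertex cover size = 3

By König's theorem: in bipartite graphs,
min vertex cover = max matching = 3

Maximum matching has size 3, so minimum vertex cover also has size 3.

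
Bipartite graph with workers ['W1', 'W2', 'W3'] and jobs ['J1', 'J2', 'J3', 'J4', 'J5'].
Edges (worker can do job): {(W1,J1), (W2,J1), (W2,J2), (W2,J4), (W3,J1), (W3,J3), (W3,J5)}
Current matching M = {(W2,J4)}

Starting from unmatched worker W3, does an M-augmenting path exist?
Yes: W3 → J5

An M-augmenting path alternates non-matching / matching edges, starting and ending at unmatched vertices.
Path: W3 → J5
(J5 is unmatched in M, so the path is augmenting.)
Flipping edges along this path would increase |M| from 1 to 2.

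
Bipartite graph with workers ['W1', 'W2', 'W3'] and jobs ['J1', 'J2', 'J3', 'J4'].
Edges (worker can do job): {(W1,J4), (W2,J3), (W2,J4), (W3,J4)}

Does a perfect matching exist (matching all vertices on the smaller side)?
No, maximum matching has size 2 < 3

Maximum matching has size 2, need 3 for perfect matching.
Unmatched workers: ['W1']
Unmatched jobs: ['J1', 'J2']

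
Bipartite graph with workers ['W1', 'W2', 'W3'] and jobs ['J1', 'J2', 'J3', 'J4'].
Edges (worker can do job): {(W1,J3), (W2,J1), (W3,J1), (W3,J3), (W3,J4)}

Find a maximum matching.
Matching: {(W1,J3), (W2,J1), (W3,J4)}

Maximum matching (size 3):
  W1 → J3
  W2 → J1
  W3 → J4

Each worker is assigned to at most one job, and each job to at most one worker.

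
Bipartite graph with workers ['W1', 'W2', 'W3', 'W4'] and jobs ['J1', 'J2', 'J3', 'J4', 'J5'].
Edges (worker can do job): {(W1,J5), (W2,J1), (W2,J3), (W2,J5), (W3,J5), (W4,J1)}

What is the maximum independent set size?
Maximum independent set = 6

By König's theorem:
- Min vertex cover = Max matching = 3
- Max independent set = Total vertices - Min vertex cover
- Max independent set = 9 - 3 = 6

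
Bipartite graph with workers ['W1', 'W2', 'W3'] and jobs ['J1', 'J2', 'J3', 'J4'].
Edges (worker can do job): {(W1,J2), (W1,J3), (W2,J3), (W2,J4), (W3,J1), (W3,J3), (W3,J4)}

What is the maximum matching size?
Maximum matching size = 3

Maximum matching: {(W1,J2), (W2,J3), (W3,J4)}
Size: 3

This assigns 3 workers to 3 distinct jobs.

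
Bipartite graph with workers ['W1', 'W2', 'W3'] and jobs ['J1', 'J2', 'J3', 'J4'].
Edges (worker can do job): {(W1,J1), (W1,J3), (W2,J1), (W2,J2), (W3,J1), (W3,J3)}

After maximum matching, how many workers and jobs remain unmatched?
Unmatched: 0 workers, 1 jobs

Maximum matching size: 3
Workers: 3 total, 3 matched, 0 unmatched
Jobs: 4 total, 3 matched, 1 unmatched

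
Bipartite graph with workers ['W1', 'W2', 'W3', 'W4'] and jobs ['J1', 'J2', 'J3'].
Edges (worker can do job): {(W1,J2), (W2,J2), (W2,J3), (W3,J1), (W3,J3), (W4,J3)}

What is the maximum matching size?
Maximum matching size = 3

Maximum matching: {(W1,J2), (W3,J1), (W4,J3)}
Size: 3

This assigns 3 workers to 3 distinct jobs.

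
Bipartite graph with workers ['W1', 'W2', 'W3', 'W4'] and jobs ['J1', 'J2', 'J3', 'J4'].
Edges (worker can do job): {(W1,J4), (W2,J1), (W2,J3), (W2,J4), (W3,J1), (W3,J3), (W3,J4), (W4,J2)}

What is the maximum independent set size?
Maximum independent set = 4

By König's theorem:
- Min vertex cover = Max matching = 4
- Max independent set = Total vertices - Min vertex cover
- Max independent set = 8 - 4 = 4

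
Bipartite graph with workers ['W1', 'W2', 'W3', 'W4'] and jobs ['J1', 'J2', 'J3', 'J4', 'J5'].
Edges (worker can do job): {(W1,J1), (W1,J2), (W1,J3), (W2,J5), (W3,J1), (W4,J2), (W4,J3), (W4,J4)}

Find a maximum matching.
Matching: {(W1,J2), (W2,J5), (W3,J1), (W4,J3)}

Maximum matching (size 4):
  W1 → J2
  W2 → J5
  W3 → J1
  W4 → J3

Each worker is assigned to at most one job, and each job to at most one worker.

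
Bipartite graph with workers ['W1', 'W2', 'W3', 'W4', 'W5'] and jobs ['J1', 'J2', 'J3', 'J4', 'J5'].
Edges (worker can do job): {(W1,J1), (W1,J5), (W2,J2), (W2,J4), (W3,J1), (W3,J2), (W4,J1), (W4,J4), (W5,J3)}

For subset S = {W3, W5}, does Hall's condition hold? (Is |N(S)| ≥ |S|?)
Yes: |N(S)| = 3, |S| = 2

Subset S = {W3, W5}
Neighbors N(S) = {J1, J2, J3}

|N(S)| = 3, |S| = 2
Hall's condition: |N(S)| ≥ |S| is satisfied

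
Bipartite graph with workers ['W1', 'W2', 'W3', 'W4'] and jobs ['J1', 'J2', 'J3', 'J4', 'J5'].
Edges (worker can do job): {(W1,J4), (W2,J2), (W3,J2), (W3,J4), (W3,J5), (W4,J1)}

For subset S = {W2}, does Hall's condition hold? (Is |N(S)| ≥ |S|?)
Yes: |N(S)| = 1, |S| = 1

Subset S = {W2}
Neighbors N(S) = {J2}

|N(S)| = 1, |S| = 1
Hall's condition: |N(S)| ≥ |S| is satisfied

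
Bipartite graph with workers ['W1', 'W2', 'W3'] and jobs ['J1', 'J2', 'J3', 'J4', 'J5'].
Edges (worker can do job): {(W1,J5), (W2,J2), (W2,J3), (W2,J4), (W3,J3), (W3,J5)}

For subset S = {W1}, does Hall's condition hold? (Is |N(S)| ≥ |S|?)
Yes: |N(S)| = 1, |S| = 1

Subset S = {W1}
Neighbors N(S) = {J5}

|N(S)| = 1, |S| = 1
Hall's condition: |N(S)| ≥ |S| is satisfied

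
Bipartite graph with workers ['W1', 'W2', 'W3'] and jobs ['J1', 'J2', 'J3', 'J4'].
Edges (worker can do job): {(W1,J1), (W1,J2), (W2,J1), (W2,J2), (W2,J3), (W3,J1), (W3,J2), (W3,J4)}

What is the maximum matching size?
Maximum matching size = 3

Maximum matching: {(W1,J2), (W2,J3), (W3,J1)}
Size: 3

This assigns 3 workers to 3 distinct jobs.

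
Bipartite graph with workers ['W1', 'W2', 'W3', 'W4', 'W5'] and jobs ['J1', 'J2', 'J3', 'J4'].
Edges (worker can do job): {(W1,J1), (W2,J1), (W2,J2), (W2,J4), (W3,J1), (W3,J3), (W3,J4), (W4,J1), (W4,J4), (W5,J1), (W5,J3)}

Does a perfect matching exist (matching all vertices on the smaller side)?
Yes, perfect matching exists (size 4)

Perfect matching: {(W2,J2), (W3,J1), (W4,J4), (W5,J3)}
All 4 vertices on the smaller side are matched.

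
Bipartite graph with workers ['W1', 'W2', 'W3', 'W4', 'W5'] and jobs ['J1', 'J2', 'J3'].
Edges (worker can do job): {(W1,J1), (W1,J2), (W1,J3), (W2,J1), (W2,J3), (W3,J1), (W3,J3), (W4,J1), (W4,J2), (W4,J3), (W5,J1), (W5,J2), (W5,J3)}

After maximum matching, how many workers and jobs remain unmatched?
Unmatched: 2 workers, 0 jobs

Maximum matching size: 3
Workers: 5 total, 3 matched, 2 unmatched
Jobs: 3 total, 3 matched, 0 unmatched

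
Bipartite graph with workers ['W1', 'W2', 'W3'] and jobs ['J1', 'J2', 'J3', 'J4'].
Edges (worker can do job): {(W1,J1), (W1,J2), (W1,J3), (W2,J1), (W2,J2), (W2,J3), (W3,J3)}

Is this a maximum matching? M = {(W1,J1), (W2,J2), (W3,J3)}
Yes, size 3 is maximum

Proposed matching has size 3.
Maximum matching size for this graph: 3.

This is a maximum matching.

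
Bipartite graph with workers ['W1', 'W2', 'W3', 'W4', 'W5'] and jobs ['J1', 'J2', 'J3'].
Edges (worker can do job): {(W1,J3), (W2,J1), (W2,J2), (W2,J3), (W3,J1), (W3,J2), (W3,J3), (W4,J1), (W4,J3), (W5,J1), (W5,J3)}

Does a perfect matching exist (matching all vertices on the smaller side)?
Yes, perfect matching exists (size 3)

Perfect matching: {(W3,J2), (W4,J3), (W5,J1)}
All 3 vertices on the smaller side are matched.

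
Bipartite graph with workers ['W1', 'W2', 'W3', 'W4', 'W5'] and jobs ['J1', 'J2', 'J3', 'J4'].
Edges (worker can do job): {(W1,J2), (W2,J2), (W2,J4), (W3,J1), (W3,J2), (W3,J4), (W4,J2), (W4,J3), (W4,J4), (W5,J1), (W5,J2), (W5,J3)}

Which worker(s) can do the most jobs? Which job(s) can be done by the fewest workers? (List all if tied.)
Most versatile: W3, W4, W5 (3 jobs); Least covered: J1, J3 (2 workers)

Worker degrees (jobs they can do): W1:1, W2:2, W3:3, W4:3, W5:3
Job degrees (workers who can do it): J1:2, J2:5, J3:2, J4:3

Maximum worker degree is 3, achieved by: W3, W4, W5
Minimum job degree is 2, achieved by: J1, J3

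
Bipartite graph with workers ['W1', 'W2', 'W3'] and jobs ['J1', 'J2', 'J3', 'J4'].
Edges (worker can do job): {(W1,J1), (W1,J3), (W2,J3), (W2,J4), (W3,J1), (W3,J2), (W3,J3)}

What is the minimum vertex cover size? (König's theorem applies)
Minimum vertex cover size = 3

By König's theorem: in bipartite graphs,
min vertex cover = max matching = 3

Maximum matching has size 3, so minimum vertex cover also has size 3.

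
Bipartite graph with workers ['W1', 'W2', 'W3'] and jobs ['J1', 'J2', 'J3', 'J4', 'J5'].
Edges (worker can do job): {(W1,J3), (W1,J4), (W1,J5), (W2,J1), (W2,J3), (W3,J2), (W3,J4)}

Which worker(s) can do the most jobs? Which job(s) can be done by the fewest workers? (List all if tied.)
Most versatile: W1 (3 jobs); Least covered: J1, J2, J5 (1 workers)

Worker degrees (jobs they can do): W1:3, W2:2, W3:2
Job degrees (workers who can do it): J1:1, J2:1, J3:2, J4:2, J5:1

Maximum worker degree is 3, achieved by: W1
Minimum job degree is 1, achieved by: J1, J2, J5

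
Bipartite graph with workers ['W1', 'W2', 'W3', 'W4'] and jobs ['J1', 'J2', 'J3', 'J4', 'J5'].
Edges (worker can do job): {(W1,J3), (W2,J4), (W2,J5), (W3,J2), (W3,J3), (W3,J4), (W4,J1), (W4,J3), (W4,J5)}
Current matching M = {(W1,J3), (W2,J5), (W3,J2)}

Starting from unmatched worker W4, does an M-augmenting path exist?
Yes: W4 → J1

An M-augmenting path alternates non-matching / matching edges, starting and ending at unmatched vertices.
Path: W4 → J1
(J1 is unmatched in M, so the path is augmenting.)
Flipping edges along this path would increase |M| from 3 to 4.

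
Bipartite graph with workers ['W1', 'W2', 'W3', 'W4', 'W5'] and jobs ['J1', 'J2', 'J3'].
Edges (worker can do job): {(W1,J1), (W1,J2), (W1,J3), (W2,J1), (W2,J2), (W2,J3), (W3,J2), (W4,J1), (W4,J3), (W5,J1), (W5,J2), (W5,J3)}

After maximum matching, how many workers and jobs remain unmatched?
Unmatched: 2 workers, 0 jobs

Maximum matching size: 3
Workers: 5 total, 3 matched, 2 unmatched
Jobs: 3 total, 3 matched, 0 unmatched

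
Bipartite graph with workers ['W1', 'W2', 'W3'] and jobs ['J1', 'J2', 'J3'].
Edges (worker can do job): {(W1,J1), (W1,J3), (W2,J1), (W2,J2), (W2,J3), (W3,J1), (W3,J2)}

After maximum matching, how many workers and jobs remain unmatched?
Unmatched: 0 workers, 0 jobs

Maximum matching size: 3
Workers: 3 total, 3 matched, 0 unmatched
Jobs: 3 total, 3 matched, 0 unmatched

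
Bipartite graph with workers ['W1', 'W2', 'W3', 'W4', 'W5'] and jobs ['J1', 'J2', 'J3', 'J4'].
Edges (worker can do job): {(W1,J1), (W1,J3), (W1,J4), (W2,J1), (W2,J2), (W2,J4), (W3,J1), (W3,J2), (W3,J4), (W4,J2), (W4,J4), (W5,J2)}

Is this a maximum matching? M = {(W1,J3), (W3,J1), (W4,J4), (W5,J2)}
Yes, size 4 is maximum

Proposed matching has size 4.
Maximum matching size for this graph: 4.

This is a maximum matching.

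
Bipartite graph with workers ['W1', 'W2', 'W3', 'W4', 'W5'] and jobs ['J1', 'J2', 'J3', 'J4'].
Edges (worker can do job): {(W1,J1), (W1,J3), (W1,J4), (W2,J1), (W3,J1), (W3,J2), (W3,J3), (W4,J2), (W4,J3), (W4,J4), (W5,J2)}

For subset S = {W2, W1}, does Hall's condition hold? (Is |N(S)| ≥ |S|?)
Yes: |N(S)| = 3, |S| = 2

Subset S = {W2, W1}
Neighbors N(S) = {J1, J3, J4}

|N(S)| = 3, |S| = 2
Hall's condition: |N(S)| ≥ |S| is satisfied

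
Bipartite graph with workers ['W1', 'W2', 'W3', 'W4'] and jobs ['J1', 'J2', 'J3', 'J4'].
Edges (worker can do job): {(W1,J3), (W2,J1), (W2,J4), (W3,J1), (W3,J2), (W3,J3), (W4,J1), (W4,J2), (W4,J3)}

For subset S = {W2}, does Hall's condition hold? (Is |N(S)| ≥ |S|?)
Yes: |N(S)| = 2, |S| = 1

Subset S = {W2}
Neighbors N(S) = {J1, J4}

|N(S)| = 2, |S| = 1
Hall's condition: |N(S)| ≥ |S| is satisfied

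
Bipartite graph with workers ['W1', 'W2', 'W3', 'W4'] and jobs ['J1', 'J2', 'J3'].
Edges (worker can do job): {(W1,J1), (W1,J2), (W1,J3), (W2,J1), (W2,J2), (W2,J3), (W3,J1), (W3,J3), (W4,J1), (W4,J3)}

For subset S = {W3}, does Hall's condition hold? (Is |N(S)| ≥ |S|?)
Yes: |N(S)| = 2, |S| = 1

Subset S = {W3}
Neighbors N(S) = {J1, J3}

|N(S)| = 2, |S| = 1
Hall's condition: |N(S)| ≥ |S| is satisfied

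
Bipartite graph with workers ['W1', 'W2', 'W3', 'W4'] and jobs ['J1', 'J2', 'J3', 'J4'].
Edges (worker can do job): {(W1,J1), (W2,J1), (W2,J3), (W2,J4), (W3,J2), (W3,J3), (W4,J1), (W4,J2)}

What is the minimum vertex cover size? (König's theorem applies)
Minimum vertex cover size = 4

By König's theorem: in bipartite graphs,
min vertex cover = max matching = 4

Maximum matching has size 4, so minimum vertex cover also has size 4.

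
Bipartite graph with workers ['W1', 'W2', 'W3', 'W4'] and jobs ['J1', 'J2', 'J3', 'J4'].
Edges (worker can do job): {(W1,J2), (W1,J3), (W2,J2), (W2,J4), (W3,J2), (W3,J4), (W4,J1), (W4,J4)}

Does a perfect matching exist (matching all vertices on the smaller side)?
Yes, perfect matching exists (size 4)

Perfect matching: {(W1,J3), (W2,J4), (W3,J2), (W4,J1)}
All 4 vertices on the smaller side are matched.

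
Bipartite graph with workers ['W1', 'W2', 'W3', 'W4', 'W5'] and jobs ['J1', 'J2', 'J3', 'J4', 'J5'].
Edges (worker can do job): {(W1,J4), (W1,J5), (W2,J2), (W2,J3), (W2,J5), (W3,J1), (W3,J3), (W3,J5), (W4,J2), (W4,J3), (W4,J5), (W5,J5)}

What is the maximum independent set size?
Maximum independent set = 5

By König's theorem:
- Min vertex cover = Max matching = 5
- Max independent set = Total vertices - Min vertex cover
- Max independent set = 10 - 5 = 5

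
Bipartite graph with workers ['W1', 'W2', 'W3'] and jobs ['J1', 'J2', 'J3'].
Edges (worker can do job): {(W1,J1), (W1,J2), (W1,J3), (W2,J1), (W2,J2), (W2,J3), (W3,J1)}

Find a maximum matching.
Matching: {(W1,J3), (W2,J2), (W3,J1)}

Maximum matching (size 3):
  W1 → J3
  W2 → J2
  W3 → J1

Each worker is assigned to at most one job, and each job to at most one worker.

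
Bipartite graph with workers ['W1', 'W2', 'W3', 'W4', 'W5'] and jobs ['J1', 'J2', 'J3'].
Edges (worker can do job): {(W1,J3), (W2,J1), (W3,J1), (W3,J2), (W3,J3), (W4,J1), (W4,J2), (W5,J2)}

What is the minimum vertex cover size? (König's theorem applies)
Minimum vertex cover size = 3

By König's theorem: in bipartite graphs,
min vertex cover = max matching = 3

Maximum matching has size 3, so minimum vertex cover also has size 3.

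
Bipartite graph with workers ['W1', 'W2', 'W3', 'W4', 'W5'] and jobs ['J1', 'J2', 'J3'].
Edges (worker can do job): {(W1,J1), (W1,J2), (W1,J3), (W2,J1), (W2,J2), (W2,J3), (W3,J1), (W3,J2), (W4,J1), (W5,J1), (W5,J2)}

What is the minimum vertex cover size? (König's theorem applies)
Minimum vertex cover size = 3

By König's theorem: in bipartite graphs,
min vertex cover = max matching = 3

Maximum matching has size 3, so minimum vertex cover also has size 3.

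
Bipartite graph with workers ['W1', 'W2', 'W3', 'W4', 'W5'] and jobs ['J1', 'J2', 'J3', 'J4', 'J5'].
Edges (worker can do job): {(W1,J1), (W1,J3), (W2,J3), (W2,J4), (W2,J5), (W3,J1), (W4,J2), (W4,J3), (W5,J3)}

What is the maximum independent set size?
Maximum independent set = 6

By König's theorem:
- Min vertex cover = Max matching = 4
- Max independent set = Total vertices - Min vertex cover
- Max independent set = 10 - 4 = 6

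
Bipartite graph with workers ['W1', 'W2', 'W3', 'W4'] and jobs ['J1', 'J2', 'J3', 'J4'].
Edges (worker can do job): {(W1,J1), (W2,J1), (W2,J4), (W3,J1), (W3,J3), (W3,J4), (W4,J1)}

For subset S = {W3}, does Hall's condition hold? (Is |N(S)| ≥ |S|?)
Yes: |N(S)| = 3, |S| = 1

Subset S = {W3}
Neighbors N(S) = {J1, J3, J4}

|N(S)| = 3, |S| = 1
Hall's condition: |N(S)| ≥ |S| is satisfied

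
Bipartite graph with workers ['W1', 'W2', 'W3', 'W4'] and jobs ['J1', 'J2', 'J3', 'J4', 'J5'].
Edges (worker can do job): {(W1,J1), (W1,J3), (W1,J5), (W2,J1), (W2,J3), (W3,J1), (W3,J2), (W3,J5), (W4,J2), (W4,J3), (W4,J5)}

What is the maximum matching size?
Maximum matching size = 4

Maximum matching: {(W1,J1), (W2,J3), (W3,J5), (W4,J2)}
Size: 4

This assigns 4 workers to 4 distinct jobs.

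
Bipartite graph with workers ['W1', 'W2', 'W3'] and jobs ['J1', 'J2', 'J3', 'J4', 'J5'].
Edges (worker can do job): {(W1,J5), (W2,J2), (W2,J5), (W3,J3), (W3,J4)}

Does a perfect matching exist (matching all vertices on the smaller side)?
Yes, perfect matching exists (size 3)

Perfect matching: {(W1,J5), (W2,J2), (W3,J3)}
All 3 vertices on the smaller side are matched.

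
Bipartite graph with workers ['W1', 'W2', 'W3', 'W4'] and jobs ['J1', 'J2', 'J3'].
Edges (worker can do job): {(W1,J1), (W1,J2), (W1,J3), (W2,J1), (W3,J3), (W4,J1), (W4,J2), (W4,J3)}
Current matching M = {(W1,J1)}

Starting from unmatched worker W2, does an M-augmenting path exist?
Yes: W2 → J1 → W1 → J2

An M-augmenting path alternates non-matching / matching edges, starting and ending at unmatched vertices.
Path: W2 → J1 → W1 → J2
(J2 is unmatched in M, so the path is augmenting.)
Flipping edges along this path would increase |M| from 1 to 2.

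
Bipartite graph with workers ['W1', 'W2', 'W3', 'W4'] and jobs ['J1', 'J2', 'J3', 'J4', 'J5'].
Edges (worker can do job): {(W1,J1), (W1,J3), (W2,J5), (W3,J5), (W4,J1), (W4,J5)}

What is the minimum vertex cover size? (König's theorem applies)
Minimum vertex cover size = 3

By König's theorem: in bipartite graphs,
min vertex cover = max matching = 3

Maximum matching has size 3, so minimum vertex cover also has size 3.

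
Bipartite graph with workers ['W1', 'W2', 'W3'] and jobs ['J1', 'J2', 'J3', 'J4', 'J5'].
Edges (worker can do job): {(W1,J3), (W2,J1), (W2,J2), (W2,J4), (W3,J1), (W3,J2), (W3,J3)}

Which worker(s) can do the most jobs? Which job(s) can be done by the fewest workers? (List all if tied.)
Most versatile: W2, W3 (3 jobs); Least covered: J5 (0 workers)

Worker degrees (jobs they can do): W1:1, W2:3, W3:3
Job degrees (workers who can do it): J1:2, J2:2, J3:2, J4:1, J5:0

Maximum worker degree is 3, achieved by: W2, W3
Minimum job degree is 0, achieved by: J5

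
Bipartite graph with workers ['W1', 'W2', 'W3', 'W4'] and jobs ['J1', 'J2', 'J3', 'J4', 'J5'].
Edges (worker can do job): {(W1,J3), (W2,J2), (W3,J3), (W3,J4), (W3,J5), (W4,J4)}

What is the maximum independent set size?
Maximum independent set = 5

By König's theorem:
- Min vertex cover = Max matching = 4
- Max independent set = Total vertices - Min vertex cover
- Max independent set = 9 - 4 = 5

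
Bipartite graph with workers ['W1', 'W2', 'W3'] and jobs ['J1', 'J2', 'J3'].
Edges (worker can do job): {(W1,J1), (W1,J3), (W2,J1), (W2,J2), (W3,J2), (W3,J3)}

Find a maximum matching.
Matching: {(W1,J1), (W2,J2), (W3,J3)}

Maximum matching (size 3):
  W1 → J1
  W2 → J2
  W3 → J3

Each worker is assigned to at most one job, and each job to at most one worker.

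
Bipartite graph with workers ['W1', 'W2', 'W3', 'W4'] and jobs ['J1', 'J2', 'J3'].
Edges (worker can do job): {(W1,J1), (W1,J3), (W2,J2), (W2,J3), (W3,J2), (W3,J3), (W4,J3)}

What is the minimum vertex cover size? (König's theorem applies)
Minimum vertex cover size = 3

By König's theorem: in bipartite graphs,
min vertex cover = max matching = 3

Maximum matching has size 3, so minimum vertex cover also has size 3.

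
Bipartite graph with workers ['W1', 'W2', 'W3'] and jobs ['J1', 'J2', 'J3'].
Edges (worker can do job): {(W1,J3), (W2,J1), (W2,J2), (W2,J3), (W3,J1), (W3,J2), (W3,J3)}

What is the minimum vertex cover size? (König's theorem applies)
Minimum vertex cover size = 3

By König's theorem: in bipartite graphs,
min vertex cover = max matching = 3

Maximum matching has size 3, so minimum vertex cover also has size 3.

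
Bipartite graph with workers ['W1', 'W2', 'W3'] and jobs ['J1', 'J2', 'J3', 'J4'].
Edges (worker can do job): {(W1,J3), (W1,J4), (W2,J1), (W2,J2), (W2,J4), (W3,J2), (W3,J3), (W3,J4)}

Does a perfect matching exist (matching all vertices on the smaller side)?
Yes, perfect matching exists (size 3)

Perfect matching: {(W1,J4), (W2,J1), (W3,J3)}
All 3 vertices on the smaller side are matched.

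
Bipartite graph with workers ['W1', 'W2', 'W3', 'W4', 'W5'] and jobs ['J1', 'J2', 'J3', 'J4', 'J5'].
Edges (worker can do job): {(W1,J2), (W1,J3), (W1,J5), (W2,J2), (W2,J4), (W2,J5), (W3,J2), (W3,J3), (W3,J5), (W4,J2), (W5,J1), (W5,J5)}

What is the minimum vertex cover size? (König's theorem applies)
Minimum vertex cover size = 5

By König's theorem: in bipartite graphs,
min vertex cover = max matching = 5

Maximum matching has size 5, so minimum vertex cover also has size 5.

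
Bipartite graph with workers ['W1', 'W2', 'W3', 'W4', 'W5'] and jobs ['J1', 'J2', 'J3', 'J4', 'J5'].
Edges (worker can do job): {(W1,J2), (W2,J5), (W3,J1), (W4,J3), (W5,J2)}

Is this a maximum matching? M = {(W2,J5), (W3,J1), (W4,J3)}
No, size 3 is not maximum

Proposed matching has size 3.
Maximum matching size for this graph: 4.

This is NOT maximum - can be improved to size 4.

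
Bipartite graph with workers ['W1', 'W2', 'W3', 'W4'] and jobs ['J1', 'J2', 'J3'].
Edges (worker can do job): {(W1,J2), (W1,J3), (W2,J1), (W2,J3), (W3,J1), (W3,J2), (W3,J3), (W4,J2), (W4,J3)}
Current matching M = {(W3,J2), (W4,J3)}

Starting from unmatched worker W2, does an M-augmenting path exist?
Yes: W2 → J1

An M-augmenting path alternates non-matching / matching edges, starting and ending at unmatched vertices.
Path: W2 → J1
(J1 is unmatched in M, so the path is augmenting.)
Flipping edges along this path would increase |M| from 2 to 3.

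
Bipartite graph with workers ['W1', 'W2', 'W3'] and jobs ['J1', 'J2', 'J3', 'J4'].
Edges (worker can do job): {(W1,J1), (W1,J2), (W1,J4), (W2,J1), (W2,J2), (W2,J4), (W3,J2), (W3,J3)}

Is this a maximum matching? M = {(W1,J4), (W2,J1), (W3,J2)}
Yes, size 3 is maximum

Proposed matching has size 3.
Maximum matching size for this graph: 3.

This is a maximum matching.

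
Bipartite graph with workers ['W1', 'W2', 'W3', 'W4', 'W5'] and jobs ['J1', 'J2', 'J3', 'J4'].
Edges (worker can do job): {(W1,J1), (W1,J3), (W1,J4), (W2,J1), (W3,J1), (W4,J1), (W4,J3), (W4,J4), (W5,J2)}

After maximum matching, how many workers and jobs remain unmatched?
Unmatched: 1 workers, 0 jobs

Maximum matching size: 4
Workers: 5 total, 4 matched, 1 unmatched
Jobs: 4 total, 4 matched, 0 unmatched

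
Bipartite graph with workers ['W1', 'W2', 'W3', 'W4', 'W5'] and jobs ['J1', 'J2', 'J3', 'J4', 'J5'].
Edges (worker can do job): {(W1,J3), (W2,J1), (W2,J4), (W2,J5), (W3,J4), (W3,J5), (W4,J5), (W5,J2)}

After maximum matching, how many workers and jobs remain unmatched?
Unmatched: 0 workers, 0 jobs

Maximum matching size: 5
Workers: 5 total, 5 matched, 0 unmatched
Jobs: 5 total, 5 matched, 0 unmatched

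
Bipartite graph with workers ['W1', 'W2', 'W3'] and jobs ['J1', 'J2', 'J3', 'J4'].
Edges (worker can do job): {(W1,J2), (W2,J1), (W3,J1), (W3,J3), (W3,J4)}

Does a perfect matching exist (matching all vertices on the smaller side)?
Yes, perfect matching exists (size 3)

Perfect matching: {(W1,J2), (W2,J1), (W3,J3)}
All 3 vertices on the smaller side are matched.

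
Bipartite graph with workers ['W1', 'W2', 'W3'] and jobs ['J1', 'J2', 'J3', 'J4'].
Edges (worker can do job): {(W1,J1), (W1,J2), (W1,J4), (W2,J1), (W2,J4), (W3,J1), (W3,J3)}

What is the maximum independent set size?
Maximum independent set = 4

By König's theorem:
- Min vertex cover = Max matching = 3
- Max independent set = Total vertices - Min vertex cover
- Max independent set = 7 - 3 = 4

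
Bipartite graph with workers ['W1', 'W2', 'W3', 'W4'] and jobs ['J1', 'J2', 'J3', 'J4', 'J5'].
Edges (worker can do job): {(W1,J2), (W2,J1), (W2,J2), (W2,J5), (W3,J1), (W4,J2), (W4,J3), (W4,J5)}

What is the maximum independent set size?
Maximum independent set = 5

By König's theorem:
- Min vertex cover = Max matching = 4
- Max independent set = Total vertices - Min vertex cover
- Max independent set = 9 - 4 = 5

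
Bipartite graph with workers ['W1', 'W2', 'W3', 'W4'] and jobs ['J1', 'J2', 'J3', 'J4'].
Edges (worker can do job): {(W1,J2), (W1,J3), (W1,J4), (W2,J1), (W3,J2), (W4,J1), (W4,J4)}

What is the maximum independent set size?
Maximum independent set = 4

By König's theorem:
- Min vertex cover = Max matching = 4
- Max independent set = Total vertices - Min vertex cover
- Max independent set = 8 - 4 = 4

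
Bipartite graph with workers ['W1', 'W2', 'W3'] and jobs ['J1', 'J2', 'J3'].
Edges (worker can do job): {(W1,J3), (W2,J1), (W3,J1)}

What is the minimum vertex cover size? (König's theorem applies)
Minimum vertex cover size = 2

By König's theorem: in bipartite graphs,
min vertex cover = max matching = 2

Maximum matching has size 2, so minimum vertex cover also has size 2.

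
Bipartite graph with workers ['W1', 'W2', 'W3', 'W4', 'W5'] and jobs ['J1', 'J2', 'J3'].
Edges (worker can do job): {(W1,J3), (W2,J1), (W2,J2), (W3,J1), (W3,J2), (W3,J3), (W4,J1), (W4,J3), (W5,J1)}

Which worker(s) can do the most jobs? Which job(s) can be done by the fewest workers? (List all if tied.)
Most versatile: W3 (3 jobs); Least covered: J2 (2 workers)

Worker degrees (jobs they can do): W1:1, W2:2, W3:3, W4:2, W5:1
Job degrees (workers who can do it): J1:4, J2:2, J3:3

Maximum worker degree is 3, achieved by: W3
Minimum job degree is 2, achieved by: J2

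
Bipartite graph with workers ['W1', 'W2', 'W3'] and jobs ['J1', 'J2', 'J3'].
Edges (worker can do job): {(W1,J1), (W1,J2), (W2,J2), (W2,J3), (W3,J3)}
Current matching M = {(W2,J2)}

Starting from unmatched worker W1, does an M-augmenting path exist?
Yes: W1 → J1

An M-augmenting path alternates non-matching / matching edges, starting and ending at unmatched vertices.
Path: W1 → J1
(J1 is unmatched in M, so the path is augmenting.)
Flipping edges along this path would increase |M| from 1 to 2.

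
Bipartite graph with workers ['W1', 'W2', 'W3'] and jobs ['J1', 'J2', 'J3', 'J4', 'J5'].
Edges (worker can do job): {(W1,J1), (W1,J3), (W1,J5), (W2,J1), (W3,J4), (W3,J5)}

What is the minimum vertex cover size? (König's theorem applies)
Minimum vertex cover size = 3

By König's theorem: in bipartite graphs,
min vertex cover = max matching = 3

Maximum matching has size 3, so minimum vertex cover also has size 3.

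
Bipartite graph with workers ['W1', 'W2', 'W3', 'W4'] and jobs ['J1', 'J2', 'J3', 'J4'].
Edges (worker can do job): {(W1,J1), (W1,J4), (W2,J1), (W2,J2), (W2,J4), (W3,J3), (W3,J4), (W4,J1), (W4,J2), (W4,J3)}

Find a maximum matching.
Matching: {(W1,J1), (W2,J4), (W3,J3), (W4,J2)}

Maximum matching (size 4):
  W1 → J1
  W2 → J4
  W3 → J3
  W4 → J2

Each worker is assigned to at most one job, and each job to at most one worker.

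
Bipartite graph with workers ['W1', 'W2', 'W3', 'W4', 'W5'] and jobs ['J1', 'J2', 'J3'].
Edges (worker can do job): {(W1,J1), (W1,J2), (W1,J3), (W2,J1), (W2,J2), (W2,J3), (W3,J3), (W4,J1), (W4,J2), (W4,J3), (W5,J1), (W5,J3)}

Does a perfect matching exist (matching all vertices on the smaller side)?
Yes, perfect matching exists (size 3)

Perfect matching: {(W3,J3), (W4,J2), (W5,J1)}
All 3 vertices on the smaller side are matched.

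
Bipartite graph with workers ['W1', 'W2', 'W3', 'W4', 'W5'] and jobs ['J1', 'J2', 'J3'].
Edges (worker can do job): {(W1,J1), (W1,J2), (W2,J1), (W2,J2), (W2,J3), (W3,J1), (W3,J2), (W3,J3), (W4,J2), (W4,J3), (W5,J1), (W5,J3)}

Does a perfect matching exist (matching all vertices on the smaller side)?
Yes, perfect matching exists (size 3)

Perfect matching: {(W3,J1), (W4,J2), (W5,J3)}
All 3 vertices on the smaller side are matched.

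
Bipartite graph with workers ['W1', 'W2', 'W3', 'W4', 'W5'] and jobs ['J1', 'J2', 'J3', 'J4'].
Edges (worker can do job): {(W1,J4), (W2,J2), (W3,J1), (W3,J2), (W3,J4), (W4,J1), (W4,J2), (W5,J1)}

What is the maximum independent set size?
Maximum independent set = 6

By König's theorem:
- Min vertex cover = Max matching = 3
- Max independent set = Total vertices - Min vertex cover
- Max independent set = 9 - 3 = 6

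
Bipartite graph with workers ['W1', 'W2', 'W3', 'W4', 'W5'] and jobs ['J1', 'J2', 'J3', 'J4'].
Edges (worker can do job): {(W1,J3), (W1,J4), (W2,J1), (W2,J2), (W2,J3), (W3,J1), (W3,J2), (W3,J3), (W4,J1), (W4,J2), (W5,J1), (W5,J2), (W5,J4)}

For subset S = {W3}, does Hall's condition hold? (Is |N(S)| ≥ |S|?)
Yes: |N(S)| = 3, |S| = 1

Subset S = {W3}
Neighbors N(S) = {J1, J2, J3}

|N(S)| = 3, |S| = 1
Hall's condition: |N(S)| ≥ |S| is satisfied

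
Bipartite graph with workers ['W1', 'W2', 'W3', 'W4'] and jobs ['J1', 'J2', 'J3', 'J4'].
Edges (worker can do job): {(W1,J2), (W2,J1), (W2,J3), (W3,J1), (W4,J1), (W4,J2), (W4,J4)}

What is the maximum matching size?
Maximum matching size = 4

Maximum matching: {(W1,J2), (W2,J3), (W3,J1), (W4,J4)}
Size: 4

This assigns 4 workers to 4 distinct jobs.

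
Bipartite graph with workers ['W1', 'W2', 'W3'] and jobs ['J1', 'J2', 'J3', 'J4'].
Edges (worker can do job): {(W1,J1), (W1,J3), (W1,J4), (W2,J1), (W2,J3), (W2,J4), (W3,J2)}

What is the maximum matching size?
Maximum matching size = 3

Maximum matching: {(W1,J4), (W2,J3), (W3,J2)}
Size: 3

This assigns 3 workers to 3 distinct jobs.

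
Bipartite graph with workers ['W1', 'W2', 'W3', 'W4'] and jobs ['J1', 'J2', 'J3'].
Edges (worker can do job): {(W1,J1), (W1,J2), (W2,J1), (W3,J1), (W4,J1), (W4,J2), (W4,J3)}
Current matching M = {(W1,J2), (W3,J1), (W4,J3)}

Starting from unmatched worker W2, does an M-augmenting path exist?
No augmenting path from W2

Alternating search from W2 reaches jobs: {J1}.
Every reachable job is already matched in M, and following those matched edges back to workers exposes no further unvisited jobs.
No M-augmenting path from W2 exists.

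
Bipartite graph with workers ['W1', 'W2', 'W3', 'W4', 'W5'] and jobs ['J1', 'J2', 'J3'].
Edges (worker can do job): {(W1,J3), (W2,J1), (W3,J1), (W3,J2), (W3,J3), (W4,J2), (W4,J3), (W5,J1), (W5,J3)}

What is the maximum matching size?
Maximum matching size = 3

Maximum matching: {(W2,J1), (W3,J2), (W5,J3)}
Size: 3

This assigns 3 workers to 3 distinct jobs.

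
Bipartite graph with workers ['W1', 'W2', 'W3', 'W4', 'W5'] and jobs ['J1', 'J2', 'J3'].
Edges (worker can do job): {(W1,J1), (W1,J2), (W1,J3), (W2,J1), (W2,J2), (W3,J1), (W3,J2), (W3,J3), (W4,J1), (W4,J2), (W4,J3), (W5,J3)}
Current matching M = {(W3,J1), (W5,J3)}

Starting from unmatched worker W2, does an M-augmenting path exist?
Yes: W2 → J1 → W3 → J2

An M-augmenting path alternates non-matching / matching edges, starting and ending at unmatched vertices.
Path: W2 → J1 → W3 → J2
(J2 is unmatched in M, so the path is augmenting.)
Flipping edges along this path would increase |M| from 2 to 3.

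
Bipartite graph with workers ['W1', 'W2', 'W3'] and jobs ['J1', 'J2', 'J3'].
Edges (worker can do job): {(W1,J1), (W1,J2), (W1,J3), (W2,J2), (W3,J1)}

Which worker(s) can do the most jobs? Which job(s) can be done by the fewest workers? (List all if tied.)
Most versatile: W1 (3 jobs); Least covered: J3 (1 workers)

Worker degrees (jobs they can do): W1:3, W2:1, W3:1
Job degrees (workers who can do it): J1:2, J2:2, J3:1

Maximum worker degree is 3, achieved by: W1
Minimum job degree is 1, achieved by: J3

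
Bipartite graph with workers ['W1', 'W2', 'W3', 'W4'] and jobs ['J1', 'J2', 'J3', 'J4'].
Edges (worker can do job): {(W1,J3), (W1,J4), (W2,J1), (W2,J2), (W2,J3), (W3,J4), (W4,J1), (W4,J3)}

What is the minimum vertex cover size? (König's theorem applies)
Minimum vertex cover size = 4

By König's theorem: in bipartite graphs,
min vertex cover = max matching = 4

Maximum matching has size 4, so minimum vertex cover also has size 4.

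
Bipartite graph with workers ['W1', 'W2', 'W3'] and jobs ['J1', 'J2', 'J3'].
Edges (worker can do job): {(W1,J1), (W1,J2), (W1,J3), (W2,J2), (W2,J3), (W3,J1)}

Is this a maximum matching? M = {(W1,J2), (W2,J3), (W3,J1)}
Yes, size 3 is maximum

Proposed matching has size 3.
Maximum matching size for this graph: 3.

This is a maximum matching.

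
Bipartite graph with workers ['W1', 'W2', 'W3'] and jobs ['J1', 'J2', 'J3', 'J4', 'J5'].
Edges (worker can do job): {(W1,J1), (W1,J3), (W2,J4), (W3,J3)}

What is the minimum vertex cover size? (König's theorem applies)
Minimum vertex cover size = 3

By König's theorem: in bipartite graphs,
min vertex cover = max matching = 3

Maximum matching has size 3, so minimum vertex cover also has size 3.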